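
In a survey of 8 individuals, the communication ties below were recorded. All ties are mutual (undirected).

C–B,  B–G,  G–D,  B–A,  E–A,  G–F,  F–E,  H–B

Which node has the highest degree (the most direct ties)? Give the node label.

Degrees — A:2, B:4, C:1, D:1, E:2, F:2, G:3, H:1.
The maximum is 4, attained only by B.

B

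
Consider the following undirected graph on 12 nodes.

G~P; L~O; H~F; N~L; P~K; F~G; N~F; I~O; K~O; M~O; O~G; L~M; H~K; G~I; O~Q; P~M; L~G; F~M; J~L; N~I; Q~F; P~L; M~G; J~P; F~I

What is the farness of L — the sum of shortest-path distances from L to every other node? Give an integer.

17

Distances from L: F:2, G:1, H:3, I:2, J:1, K:2, M:1, N:1, O:1, P:1, Q:2.
Sum = 2 + 1 + 3 + 2 + 1 + 2 + 1 + 1 + 1 + 1 + 2 = 17.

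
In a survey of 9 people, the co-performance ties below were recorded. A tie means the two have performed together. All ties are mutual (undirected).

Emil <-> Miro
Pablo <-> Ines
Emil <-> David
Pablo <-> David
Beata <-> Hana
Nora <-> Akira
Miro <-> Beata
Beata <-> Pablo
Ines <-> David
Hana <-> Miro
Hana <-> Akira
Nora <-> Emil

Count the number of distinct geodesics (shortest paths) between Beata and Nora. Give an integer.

2

The shortest distance is 3. The length-3 paths are: Beata–Hana–Akira–Nora; Beata–Miro–Emil–Nora.
That gives 2 distinct shortest paths.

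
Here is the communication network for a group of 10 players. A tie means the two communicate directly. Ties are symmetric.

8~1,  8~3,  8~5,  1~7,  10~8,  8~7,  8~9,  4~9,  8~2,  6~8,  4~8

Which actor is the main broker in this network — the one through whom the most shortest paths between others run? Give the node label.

Unnormalized betweenness of each node: 1:0, 2:0, 3:0, 4:0, 5:0, 6:0, 7:0, 8:34, 9:0, 10:0.
8 has the largest value, 34, making it the main broker — the node through which the most shortest paths run.

8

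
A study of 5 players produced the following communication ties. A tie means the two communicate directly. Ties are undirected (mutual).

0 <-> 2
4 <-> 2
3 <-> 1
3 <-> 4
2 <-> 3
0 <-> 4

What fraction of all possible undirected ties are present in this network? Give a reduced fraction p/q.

3/5

There are 6 edges and 5 nodes, so the maximum possible is C(5,2) = 10.
Density = 6/10 = 3/5.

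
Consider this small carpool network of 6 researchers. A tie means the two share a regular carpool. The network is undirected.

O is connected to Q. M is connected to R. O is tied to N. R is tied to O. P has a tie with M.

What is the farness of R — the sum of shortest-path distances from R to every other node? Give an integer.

8

Distances from R: M:1, N:2, O:1, P:2, Q:2.
Sum = 1 + 2 + 1 + 2 + 2 = 8.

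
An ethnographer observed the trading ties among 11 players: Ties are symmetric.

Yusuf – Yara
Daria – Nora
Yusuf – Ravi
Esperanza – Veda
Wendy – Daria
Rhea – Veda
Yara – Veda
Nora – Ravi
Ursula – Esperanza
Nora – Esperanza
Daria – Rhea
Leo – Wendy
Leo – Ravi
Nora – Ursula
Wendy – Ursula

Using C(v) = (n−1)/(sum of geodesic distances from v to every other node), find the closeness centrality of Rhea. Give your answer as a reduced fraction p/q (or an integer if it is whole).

5/11

Distances from Rhea: Daria:1, Esperanza:2, Leo:3, Nora:2, Ravi:3, Ursula:3, Veda:1, Wendy:2, Yara:2, Yusuf:3. Sum = 22.
n = 11, so closeness = 10/22 = 5/11.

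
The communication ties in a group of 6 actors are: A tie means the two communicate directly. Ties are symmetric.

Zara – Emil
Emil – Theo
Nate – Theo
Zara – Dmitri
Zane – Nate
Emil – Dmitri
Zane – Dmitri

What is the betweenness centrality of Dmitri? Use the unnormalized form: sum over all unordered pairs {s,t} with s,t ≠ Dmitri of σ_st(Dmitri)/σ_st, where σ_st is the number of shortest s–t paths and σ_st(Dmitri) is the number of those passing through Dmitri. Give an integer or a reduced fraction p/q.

5/2

Pairs whose geodesics pass through Dmitri — Zara–Nate: 1/2; Zara–Zane: 1; Emil–Zane: 1.
All other pairs contribute 0.
Summing the contributions gives betweenness(Dmitri) = 5/2.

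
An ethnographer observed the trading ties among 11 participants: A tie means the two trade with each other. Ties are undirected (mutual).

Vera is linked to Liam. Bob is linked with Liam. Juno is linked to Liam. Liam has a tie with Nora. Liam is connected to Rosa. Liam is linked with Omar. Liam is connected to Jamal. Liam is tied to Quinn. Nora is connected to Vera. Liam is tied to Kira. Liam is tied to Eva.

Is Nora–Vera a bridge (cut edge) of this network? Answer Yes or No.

No

Even without that edge, Nora still reaches Vera via Nora – Liam – Vera, so the network stays connected. Not a bridge.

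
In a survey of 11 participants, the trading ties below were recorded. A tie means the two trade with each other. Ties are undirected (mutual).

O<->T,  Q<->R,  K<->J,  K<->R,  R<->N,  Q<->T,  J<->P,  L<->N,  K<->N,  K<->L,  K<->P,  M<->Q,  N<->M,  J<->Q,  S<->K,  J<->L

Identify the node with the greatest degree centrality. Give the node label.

K

Degrees — J:4, K:6, L:3, M:2, N:4, O:1, P:2, Q:4, R:3, S:1, T:2.
The maximum is 6, attained only by K.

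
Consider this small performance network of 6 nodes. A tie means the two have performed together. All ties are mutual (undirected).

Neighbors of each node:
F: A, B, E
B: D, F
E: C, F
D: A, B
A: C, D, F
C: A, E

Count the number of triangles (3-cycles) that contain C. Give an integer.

C's neighbors are A and E, but none of them are tied to each other, so no triangle contains C.

0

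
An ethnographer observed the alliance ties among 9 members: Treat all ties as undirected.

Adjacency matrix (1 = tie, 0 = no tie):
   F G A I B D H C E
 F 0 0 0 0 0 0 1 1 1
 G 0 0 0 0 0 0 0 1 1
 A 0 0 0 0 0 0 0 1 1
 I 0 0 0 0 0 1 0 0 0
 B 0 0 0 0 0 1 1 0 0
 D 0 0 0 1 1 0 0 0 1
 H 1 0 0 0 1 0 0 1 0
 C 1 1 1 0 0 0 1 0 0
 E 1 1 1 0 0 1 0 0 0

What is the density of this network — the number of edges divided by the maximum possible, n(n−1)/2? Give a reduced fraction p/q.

There are 12 edges and 9 nodes, so the maximum possible is C(9,2) = 36.
Density = 12/36 = 1/3.

1/3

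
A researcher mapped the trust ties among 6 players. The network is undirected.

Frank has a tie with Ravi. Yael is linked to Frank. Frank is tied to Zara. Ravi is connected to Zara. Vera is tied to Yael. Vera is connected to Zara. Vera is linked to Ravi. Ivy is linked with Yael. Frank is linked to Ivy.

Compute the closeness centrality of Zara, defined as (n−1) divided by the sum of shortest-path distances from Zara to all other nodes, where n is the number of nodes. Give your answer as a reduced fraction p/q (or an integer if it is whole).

5/7

Distances from Zara: Frank:1, Ivy:2, Ravi:1, Vera:1, Yael:2. Sum = 7.
n = 6, so closeness = 5/7.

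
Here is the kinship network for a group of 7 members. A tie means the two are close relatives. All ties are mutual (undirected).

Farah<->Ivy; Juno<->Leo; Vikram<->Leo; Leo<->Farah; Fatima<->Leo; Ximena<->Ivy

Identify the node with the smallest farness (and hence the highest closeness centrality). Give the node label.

Leo

Farness (sum of distances to all others) for each node — Farah:10, Fatima:14, Ivy:13, Juno:14, Leo:9, Vikram:14, Ximena:18.
The smallest farness is 9, for Leo, so Leo has the highest closeness.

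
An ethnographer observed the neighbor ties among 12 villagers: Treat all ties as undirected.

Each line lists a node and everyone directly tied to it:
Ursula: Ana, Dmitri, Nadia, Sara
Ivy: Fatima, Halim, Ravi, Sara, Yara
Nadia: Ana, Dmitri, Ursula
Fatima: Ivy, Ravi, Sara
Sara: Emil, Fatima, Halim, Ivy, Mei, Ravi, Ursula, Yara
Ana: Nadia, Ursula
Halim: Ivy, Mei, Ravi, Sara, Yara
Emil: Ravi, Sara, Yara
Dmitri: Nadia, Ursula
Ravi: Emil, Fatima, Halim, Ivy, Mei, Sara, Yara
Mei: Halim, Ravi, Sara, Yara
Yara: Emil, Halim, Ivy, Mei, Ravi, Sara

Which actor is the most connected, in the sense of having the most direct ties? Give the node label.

Degrees — Ana:2, Dmitri:2, Emil:3, Fatima:3, Halim:5, Ivy:5, Mei:4, Nadia:3, Ravi:7, Sara:8, Ursula:4, Yara:6.
The maximum is 8, attained only by Sara.

Sara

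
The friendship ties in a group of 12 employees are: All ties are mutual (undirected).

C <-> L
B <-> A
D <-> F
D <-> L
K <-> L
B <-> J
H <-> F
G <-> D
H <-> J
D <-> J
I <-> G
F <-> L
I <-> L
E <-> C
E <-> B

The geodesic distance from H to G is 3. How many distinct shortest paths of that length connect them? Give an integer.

The shortest distance is 3. The length-3 paths are: H–F–D–G; H–J–D–G.
That gives 2 distinct shortest paths.

2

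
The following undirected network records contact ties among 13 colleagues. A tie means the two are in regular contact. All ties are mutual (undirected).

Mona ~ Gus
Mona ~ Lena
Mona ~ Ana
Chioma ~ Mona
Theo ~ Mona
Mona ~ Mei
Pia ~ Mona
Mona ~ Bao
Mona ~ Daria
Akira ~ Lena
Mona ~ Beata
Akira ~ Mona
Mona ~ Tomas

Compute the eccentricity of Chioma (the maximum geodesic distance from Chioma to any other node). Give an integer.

2

Distances from Chioma: Akira:2, Ana:2, Bao:2, Beata:2, Daria:2, Gus:2, Lena:2, Mei:2, Mona:1, Pia:2, Theo:2, Tomas:2.
The largest is 2 (to Pia, Gus, Beata, Daria, Tomas, Mei, Bao, Akira, Theo, Lena, and Ana), so the eccentricity of Chioma is 2.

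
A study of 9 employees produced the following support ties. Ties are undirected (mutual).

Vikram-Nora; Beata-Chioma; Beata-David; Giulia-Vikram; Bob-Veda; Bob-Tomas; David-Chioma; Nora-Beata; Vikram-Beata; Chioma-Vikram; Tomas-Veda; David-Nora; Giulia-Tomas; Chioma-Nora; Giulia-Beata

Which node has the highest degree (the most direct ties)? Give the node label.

Degrees — Beata:5, Bob:2, Chioma:4, David:3, Giulia:3, Nora:4, Tomas:3, Veda:2, Vikram:4.
The maximum is 5, attained only by Beata.

Beata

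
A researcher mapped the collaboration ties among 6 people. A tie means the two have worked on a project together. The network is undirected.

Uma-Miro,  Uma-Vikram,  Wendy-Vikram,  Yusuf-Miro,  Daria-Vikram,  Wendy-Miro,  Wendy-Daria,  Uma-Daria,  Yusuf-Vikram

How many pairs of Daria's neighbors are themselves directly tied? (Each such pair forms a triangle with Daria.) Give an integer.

Daria's neighbors: Uma, Vikram, and Wendy.
Neighbor pairs that are themselves tied: Daria–Uma–Vikram; Daria–Vikram–Wendy. Each forms one triangle with Daria, for 2 in total.

2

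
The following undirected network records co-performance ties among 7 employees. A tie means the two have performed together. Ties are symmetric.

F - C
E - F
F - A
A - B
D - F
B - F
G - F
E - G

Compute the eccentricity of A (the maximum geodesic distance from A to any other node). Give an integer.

2

Distances from A: B:1, C:2, D:2, E:2, F:1, G:2.
The largest is 2 (to E, G, C, and D), so the eccentricity of A is 2.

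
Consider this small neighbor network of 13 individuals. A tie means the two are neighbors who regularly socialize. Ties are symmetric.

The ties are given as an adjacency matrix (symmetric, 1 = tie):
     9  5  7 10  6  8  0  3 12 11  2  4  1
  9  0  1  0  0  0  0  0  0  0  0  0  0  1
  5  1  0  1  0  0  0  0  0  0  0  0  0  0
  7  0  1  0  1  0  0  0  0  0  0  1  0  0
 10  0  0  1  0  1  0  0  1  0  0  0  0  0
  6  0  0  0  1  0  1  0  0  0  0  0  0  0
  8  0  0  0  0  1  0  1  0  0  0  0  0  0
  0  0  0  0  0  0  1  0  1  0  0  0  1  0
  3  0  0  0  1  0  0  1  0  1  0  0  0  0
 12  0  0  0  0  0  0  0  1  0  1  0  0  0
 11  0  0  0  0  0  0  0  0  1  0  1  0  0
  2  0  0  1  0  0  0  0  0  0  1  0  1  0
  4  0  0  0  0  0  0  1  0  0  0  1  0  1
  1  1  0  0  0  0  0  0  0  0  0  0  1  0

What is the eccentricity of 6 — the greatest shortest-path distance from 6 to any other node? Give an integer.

4

Distances from 6: 0:2, 1:4, 2:3, 3:2, 4:3, 5:3, 7:2, 8:1, 9:4, 10:1, 11:4, 12:3.
The largest is 4 (to 9, 11, and 1), so the eccentricity of 6 is 4.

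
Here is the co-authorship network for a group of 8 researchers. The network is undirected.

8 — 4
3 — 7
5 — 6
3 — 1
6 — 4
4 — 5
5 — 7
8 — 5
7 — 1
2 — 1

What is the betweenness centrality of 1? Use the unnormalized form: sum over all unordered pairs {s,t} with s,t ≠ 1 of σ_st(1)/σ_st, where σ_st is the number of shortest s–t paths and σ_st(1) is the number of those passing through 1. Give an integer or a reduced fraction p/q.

Pairs whose geodesics pass through 1 — 3–2: 1; 2–7: 1; 2–4: 1; 2–6: 1; 2–5: 1; 2–8: 1.
All other pairs contribute 0.
Summing the contributions gives betweenness(1) = 6.

6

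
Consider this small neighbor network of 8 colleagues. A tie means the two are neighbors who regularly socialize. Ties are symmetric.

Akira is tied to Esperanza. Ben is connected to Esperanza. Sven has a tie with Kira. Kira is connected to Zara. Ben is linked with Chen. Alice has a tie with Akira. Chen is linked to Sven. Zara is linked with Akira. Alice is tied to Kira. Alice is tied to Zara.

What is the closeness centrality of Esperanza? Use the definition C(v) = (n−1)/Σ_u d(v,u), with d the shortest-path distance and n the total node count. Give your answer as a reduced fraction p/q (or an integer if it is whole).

Distances from Esperanza: Akira:1, Alice:2, Ben:1, Chen:2, Kira:3, Sven:3, Zara:2. Sum = 14.
n = 8, so closeness = 7/14 = 1/2.

1/2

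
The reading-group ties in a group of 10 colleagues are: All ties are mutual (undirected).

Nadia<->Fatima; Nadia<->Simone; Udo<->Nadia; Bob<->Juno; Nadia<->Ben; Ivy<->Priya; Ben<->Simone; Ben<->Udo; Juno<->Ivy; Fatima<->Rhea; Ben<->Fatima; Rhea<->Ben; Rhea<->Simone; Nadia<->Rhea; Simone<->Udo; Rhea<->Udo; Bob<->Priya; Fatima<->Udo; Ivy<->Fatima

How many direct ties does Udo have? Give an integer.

5

Udo is directly tied to Ben, Fatima, Nadia, Rhea, and Simone. That is 5 neighbors, so the degree of Udo is 5.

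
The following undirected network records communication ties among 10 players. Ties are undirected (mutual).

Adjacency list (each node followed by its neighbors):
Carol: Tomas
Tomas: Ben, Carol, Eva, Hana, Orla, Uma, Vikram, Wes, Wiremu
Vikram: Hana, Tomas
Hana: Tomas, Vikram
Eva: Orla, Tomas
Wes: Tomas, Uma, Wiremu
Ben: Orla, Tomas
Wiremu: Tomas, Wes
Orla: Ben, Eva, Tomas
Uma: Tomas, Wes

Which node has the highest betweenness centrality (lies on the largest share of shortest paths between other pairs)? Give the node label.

Tomas

Unnormalized betweenness of each node: Ben:0, Carol:0, Eva:0, Hana:0, Orla:1/2, Tomas:30, Uma:0, Vikram:0, Wes:1/2, Wiremu:0.
Tomas has the largest value, 30, making it the main broker — the node through which the most shortest paths run.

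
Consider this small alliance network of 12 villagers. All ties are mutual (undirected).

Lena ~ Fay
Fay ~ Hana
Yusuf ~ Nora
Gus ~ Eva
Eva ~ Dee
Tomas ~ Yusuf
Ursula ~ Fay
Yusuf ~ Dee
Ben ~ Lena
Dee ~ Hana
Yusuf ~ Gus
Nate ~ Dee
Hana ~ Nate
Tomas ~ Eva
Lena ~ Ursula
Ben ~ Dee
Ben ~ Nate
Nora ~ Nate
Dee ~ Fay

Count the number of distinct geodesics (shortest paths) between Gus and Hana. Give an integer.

The shortest distance is 3. The length-3 paths are: Gus–Eva–Dee–Hana; Gus–Yusuf–Dee–Hana.
That gives 2 distinct shortest paths.

2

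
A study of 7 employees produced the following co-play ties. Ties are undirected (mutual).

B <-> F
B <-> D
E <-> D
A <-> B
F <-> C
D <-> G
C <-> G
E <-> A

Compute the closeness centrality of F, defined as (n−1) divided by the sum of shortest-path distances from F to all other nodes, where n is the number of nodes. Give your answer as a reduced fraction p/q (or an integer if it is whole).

Distances from F: A:2, B:1, C:1, D:2, E:3, G:2. Sum = 11.
n = 7, so closeness = 6/11.

6/11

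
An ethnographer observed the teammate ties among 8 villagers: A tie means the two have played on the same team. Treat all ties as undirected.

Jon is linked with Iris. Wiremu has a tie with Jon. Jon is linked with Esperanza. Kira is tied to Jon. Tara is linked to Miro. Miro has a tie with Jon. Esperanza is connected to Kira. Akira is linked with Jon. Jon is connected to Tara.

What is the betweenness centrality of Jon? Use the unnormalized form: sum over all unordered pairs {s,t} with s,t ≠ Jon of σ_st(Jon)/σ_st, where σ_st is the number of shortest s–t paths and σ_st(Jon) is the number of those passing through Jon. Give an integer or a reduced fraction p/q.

19

Pairs whose geodesics pass through Jon — Kira–Tara: 1; Kira–Wiremu: 1; Kira–Miro: 1; Kira–Akira: 1; Kira–Iris: 1; Tara–Wiremu: 1; Tara–Akira: 1; Tara–Iris: 1; Tara–Esperanza: 1; Wiremu–Miro: 1; Wiremu–Akira: 1; Wiremu–Iris: 1; Wiremu–Esperanza: 1; Miro–Akira: 1 … (+5 more pairs).
All other pairs contribute 0.
Summing the contributions gives betweenness(Jon) = 19.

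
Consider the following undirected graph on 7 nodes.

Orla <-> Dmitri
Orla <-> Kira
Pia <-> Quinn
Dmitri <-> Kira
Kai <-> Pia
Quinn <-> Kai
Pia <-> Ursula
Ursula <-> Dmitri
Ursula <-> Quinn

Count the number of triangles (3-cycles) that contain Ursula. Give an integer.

Ursula's neighbors: Dmitri, Pia, and Quinn.
Neighbor pairs that are themselves tied: Ursula–Pia–Quinn. Each forms one triangle with Ursula, for 1 in total.

1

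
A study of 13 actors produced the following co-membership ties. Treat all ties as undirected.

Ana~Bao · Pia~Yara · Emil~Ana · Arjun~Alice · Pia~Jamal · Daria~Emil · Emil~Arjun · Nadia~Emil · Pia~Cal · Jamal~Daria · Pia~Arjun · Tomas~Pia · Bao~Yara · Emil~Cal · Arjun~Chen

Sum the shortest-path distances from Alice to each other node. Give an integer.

Distances from Alice: Ana:3, Arjun:1, Bao:4, Cal:3, Chen:2, Daria:3, Emil:2, Jamal:3, Nadia:3, Pia:2, Tomas:3, Yara:3.
Sum = 3 + 1 + 4 + 3 + 2 + 3 + 2 + 3 + 3 + 2 + 3 + 3 = 32.

32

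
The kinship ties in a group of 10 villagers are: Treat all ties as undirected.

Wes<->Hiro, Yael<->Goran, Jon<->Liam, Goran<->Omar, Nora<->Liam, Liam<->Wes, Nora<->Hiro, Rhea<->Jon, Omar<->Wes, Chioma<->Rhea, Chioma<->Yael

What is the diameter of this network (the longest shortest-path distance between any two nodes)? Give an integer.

Eccentricity of each node (its greatest distance to any other): Chioma:5, Goran:4, Hiro:5, Jon:4, Liam:4, Nora:5, Omar:4, Rhea:4, Wes:4, Yael:5.
The maximum eccentricity is 5, realized for instance by the pair Nora–Yael via Nora – Hiro – Wes – Omar – Goran – Yael. So the diameter is 5.

5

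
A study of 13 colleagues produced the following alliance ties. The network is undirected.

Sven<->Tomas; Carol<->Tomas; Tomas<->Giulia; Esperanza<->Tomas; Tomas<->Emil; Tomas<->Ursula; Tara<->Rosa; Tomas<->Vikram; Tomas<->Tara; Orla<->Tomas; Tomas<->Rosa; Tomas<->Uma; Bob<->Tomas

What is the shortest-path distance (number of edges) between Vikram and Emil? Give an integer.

One shortest route is Vikram – Tomas – Emil, which uses 2 edges, and Vikram and Emil are not directly tied, so nothing shorter exists. So d(Vikram,Emil) = 2.

2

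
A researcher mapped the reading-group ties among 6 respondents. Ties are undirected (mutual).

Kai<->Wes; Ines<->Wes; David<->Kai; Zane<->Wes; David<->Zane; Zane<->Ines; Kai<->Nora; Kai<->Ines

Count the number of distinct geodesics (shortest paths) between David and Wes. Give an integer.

2

The shortest distance is 2. The length-2 paths are: David–Kai–Wes; David–Zane–Wes.
That gives 2 distinct shortest paths.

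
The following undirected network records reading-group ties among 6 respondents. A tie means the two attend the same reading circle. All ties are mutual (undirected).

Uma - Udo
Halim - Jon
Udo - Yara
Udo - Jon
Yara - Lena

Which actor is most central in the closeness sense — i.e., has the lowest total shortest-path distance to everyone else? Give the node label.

Farness (sum of distances to all others) for each node — Halim:13, Jon:9, Lena:13, Udo:7, Uma:11, Yara:9.
The smallest farness is 7, for Udo, so Udo has the highest closeness.

Udo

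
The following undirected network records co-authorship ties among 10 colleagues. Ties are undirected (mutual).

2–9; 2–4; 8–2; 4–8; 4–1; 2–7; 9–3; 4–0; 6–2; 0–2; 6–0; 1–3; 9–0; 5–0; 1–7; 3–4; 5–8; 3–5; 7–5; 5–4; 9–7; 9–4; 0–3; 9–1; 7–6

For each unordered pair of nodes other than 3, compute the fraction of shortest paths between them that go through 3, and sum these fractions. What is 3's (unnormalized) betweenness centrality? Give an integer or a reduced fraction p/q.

Pairs whose geodesics pass through 3 — 1–0: 1/3; 1–5: 1/3; 5–9: 1/4.
All other pairs contribute 0.
Summing the contributions gives betweenness(3) = 11/12.

11/12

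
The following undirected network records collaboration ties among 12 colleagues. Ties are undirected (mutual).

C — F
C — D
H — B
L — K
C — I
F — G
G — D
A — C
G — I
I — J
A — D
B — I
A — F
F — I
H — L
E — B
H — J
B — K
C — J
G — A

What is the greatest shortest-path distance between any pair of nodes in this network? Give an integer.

Eccentricity of each node (its greatest distance to any other): A:4, B:3, C:3, D:4, E:4, F:4, G:4, H:3, I:3, J:3, K:4, L:4.
The maximum eccentricity is 4, realized for instance by the pair E–A via E – B – I – F – A. So the diameter is 4.

4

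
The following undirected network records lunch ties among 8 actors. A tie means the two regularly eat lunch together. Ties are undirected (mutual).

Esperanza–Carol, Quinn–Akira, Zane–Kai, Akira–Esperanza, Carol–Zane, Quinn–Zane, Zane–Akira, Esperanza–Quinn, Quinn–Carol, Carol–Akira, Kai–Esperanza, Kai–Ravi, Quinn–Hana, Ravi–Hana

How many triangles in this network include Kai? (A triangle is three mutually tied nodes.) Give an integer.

0

Kai's neighbors are Esperanza, Ravi, and Zane, but none of them are tied to each other, so no triangle contains Kai.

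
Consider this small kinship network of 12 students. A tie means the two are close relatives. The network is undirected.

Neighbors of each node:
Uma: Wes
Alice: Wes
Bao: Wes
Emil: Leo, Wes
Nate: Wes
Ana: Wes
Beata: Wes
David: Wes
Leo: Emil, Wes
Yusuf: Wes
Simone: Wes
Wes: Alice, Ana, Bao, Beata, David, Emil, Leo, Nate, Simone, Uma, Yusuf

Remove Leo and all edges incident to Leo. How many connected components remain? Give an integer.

Leo's neighbors (Emil and Wes) remain reachable from one another through other ties, so the rest of the network stays in one piece.

1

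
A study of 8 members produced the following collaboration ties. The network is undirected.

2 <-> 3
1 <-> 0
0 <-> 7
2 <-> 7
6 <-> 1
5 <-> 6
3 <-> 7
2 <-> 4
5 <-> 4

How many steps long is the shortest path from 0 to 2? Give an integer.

One shortest route is 0 – 7 – 2, which uses 2 edges, and 0 and 2 are not directly tied, so nothing shorter exists. So d(0,2) = 2.

2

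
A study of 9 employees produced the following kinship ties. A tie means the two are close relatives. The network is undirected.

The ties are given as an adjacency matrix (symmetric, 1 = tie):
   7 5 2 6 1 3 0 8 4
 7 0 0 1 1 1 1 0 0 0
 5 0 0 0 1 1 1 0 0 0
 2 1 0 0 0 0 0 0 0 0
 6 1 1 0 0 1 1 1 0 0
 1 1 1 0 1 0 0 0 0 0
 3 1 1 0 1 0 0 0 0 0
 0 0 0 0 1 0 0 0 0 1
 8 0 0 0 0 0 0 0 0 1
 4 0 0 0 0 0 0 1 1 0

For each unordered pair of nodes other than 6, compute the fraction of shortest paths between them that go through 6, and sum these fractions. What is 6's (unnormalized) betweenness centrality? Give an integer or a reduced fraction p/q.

16

Pairs whose geodesics pass through 6 — 7–5: 1/3; 7–0: 1; 7–8: 1; 7–4: 1; 5–2: 1/3; 5–0: 1; 5–8: 1; 5–4: 1; 2–0: 1; 2–8: 1; 2–4: 1; 1–3: 1/3; 1–0: 1; 1–8: 1 … (+4 more pairs).
All other pairs contribute 0.
Summing the contributions gives betweenness(6) = 16.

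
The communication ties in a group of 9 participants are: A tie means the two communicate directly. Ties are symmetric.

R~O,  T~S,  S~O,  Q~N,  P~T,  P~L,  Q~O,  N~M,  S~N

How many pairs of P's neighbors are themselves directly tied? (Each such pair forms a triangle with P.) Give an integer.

P's neighbors are L and T, but none of them are tied to each other, so no triangle contains P.

0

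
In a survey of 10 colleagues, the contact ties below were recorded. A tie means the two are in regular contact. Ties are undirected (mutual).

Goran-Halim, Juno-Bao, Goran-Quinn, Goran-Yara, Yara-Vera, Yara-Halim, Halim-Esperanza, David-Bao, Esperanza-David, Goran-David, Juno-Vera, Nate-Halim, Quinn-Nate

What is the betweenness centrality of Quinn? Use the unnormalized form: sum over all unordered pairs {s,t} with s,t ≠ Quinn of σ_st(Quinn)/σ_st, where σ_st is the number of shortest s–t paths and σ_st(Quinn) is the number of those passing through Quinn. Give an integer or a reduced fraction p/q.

Pairs whose geodesics pass through Quinn — David–Nate: 1/3; Bao–Nate: 1/3; Goran–Nate: 1/2.
All other pairs contribute 0.
Summing the contributions gives betweenness(Quinn) = 7/6.

7/6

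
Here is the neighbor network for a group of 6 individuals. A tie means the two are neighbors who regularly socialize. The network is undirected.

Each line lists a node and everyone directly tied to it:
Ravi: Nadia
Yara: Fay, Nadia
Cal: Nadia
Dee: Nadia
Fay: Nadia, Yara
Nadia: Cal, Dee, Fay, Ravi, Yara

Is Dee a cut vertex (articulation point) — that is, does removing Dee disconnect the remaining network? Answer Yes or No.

Even without Dee, every remaining node can still reach every other (the residual graph is connected), so Dee is not a cut vertex.

No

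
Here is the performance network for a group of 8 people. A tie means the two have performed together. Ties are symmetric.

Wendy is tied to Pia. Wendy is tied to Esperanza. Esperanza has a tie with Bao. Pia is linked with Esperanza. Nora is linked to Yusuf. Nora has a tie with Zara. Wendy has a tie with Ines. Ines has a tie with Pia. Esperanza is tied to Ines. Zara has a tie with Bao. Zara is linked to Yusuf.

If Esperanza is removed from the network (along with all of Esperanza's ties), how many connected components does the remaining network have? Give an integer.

2

Without Esperanza, the remaining ties split the others into: {Ines, Pia, Wendy}; {Bao, Nora, Yusuf, Zara}.
That's 2 separate components.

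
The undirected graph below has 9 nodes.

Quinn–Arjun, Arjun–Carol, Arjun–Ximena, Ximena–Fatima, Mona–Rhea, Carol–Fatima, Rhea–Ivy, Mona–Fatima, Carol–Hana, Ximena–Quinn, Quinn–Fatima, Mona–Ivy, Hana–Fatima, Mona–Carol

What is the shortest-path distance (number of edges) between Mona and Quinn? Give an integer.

2

One shortest route is Mona – Fatima – Quinn, which uses 2 edges, and Mona and Quinn are not directly tied, so nothing shorter exists. So d(Mona,Quinn) = 2.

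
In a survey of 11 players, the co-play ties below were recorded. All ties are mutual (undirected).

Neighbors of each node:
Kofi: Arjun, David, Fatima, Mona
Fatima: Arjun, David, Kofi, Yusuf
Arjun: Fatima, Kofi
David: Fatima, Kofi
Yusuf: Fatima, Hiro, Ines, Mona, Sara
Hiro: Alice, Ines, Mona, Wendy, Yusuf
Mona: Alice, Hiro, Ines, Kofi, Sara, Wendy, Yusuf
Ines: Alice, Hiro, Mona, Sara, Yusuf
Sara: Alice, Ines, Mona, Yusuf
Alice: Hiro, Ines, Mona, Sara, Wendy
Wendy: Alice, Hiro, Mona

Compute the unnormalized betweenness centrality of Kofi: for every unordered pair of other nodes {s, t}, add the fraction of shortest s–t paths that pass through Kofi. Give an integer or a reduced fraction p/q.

Pairs whose geodesics pass through Kofi — Ines–Arjun: 1/2; Ines–David: 1/2; Wendy–Fatima: 1/3; Wendy–Arjun: 1; Wendy–David: 1; Alice–Fatima: 1/5; Alice–Arjun: 1; Alice–David: 1; Mona–Fatima: 1/2; Mona–Arjun: 1; Mona–David: 1; Sara–Arjun: 1/2; Sara–David: 1/2; Hiro–Arjun: 1/2 … (+2 more pairs).
All other pairs contribute 0.
Summing the contributions gives betweenness(Kofi) = 158/15.

158/15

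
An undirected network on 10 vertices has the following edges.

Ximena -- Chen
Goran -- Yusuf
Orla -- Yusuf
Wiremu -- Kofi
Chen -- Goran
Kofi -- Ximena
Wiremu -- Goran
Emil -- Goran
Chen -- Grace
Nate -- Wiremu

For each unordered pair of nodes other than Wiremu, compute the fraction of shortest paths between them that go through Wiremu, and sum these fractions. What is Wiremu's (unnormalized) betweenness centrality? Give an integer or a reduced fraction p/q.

Pairs whose geodesics pass through Wiremu — Emil–Kofi: 1; Emil–Nate: 1; Ximena–Nate: 1; Yusuf–Kofi: 1; Yusuf–Nate: 1; Orla–Kofi: 1; Orla–Nate: 1; Chen–Nate: 1; Goran–Kofi: 1; Goran–Nate: 1; Grace–Nate: 1; Kofi–Nate: 1.
All other pairs contribute 0.
Summing the contributions gives betweenness(Wiremu) = 12.

12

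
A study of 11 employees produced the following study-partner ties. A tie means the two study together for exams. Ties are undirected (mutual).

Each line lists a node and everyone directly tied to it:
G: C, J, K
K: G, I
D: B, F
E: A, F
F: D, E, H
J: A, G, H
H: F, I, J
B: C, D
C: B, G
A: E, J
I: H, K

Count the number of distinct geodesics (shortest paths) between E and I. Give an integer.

1

The shortest distance is 3, and the only length-3 path is E–F–H–I. So there is exactly 1 shortest path.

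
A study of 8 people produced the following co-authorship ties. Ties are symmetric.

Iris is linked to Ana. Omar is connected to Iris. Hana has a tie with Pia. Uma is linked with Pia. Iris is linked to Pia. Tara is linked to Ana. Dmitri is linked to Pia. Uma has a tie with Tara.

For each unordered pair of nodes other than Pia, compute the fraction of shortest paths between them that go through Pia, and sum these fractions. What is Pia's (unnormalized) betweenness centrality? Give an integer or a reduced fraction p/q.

13

Pairs whose geodesics pass through Pia — Tara–Hana: 1; Tara–Dmitri: 1; Hana–Uma: 1; Hana–Dmitri: 1; Hana–Omar: 1; Hana–Iris: 1; Hana–Ana: 1; Uma–Dmitri: 1; Uma–Omar: 1; Uma–Iris: 1; Dmitri–Omar: 1; Dmitri–Iris: 1; Dmitri–Ana: 1.
All other pairs contribute 0.
Summing the contributions gives betweenness(Pia) = 13.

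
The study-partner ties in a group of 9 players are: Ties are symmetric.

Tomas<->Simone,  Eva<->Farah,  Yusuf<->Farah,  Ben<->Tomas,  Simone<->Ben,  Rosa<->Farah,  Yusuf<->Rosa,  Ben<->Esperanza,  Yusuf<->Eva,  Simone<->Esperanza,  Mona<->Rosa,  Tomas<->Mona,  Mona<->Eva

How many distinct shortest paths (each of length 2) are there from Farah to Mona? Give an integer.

2

The shortest distance is 2. The length-2 paths are: Farah–Eva–Mona; Farah–Rosa–Mona.
That gives 2 distinct shortest paths.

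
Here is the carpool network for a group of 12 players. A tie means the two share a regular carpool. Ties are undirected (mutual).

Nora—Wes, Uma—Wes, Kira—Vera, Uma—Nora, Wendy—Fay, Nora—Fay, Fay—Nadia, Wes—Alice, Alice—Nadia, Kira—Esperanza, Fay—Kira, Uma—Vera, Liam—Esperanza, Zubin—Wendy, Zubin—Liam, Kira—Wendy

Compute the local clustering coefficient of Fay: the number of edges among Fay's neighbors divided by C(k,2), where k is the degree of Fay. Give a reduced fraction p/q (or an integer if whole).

1/6

Fay's neighbors: Kira, Nadia, Nora, and Wendy (k = 4).
Possible neighbor pairs: C(4,2) = 6. Edges among them: Kira–Wendy → e = 1.
Clustering(Fay) = 1/6.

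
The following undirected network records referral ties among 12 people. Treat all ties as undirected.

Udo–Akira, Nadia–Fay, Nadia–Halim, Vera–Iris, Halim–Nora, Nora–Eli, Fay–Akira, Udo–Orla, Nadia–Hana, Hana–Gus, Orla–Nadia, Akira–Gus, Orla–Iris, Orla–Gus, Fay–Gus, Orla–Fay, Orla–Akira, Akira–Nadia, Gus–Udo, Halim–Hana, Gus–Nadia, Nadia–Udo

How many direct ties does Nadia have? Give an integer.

7

Nadia is directly tied to Akira, Fay, Gus, Halim, Hana, Orla, and Udo. That is 7 neighbors, so the degree of Nadia is 7.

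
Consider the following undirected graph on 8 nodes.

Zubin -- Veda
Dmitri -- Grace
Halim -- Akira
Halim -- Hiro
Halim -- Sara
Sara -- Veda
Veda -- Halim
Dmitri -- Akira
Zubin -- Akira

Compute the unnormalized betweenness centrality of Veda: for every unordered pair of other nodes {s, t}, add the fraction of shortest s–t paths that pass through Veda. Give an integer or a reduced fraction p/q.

Pairs whose geodesics pass through Veda — Sara–Zubin: 1; Halim–Zubin: 1/2; Zubin–Hiro: 1/2.
All other pairs contribute 0.
Summing the contributions gives betweenness(Veda) = 2.

2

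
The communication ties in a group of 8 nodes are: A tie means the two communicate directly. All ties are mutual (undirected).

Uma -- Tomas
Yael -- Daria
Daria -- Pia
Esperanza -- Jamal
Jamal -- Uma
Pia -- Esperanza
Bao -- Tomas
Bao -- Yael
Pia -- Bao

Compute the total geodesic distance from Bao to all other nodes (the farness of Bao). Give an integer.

12

Distances from Bao: Daria:2, Esperanza:2, Jamal:3, Pia:1, Tomas:1, Uma:2, Yael:1.
Sum = 2 + 2 + 3 + 1 + 1 + 2 + 1 = 12.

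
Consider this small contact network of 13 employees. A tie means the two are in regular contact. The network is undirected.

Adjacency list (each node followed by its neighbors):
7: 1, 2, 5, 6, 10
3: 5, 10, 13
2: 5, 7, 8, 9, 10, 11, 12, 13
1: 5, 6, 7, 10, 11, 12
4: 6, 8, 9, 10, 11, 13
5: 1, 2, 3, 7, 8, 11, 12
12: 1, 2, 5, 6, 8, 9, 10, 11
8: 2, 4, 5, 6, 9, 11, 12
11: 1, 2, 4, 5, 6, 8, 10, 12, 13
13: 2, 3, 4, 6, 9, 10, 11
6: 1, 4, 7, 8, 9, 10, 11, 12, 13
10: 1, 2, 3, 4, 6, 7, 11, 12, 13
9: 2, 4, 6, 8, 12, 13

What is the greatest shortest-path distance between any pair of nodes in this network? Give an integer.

2

Eccentricity of each node (its greatest distance to any other): 1:2, 2:2, 3:2, 4:2, 5:2, 6:2, 7:2, 8:2, 9:2, 10:2, 11:2, 12:2, 13:2.
The maximum eccentricity is 2, realized for instance by the pair 12–7 via 12 – 5 – 7. So the diameter is 2.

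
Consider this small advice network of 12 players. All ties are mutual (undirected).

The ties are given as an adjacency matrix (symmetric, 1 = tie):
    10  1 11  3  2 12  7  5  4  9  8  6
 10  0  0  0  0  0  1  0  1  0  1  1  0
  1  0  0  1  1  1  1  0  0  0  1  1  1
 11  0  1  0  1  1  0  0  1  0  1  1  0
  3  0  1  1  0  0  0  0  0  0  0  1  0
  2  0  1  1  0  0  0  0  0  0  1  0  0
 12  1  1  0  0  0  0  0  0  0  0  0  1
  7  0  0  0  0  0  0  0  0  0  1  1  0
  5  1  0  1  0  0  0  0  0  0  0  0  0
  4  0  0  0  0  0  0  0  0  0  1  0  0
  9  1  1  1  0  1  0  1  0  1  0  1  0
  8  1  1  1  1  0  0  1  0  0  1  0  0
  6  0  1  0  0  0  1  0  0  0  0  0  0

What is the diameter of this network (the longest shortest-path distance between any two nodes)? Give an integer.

3

Eccentricity of each node (its greatest distance to any other): 1:2, 2:2, 3:3, 4:3, 5:3, 6:3, 7:3, 8:2, 9:2, 10:2, 11:2, 12:3.
The maximum eccentricity is 3, realized for instance by the pair 3–4 via 3 – 1 – 9 – 4. So the diameter is 3.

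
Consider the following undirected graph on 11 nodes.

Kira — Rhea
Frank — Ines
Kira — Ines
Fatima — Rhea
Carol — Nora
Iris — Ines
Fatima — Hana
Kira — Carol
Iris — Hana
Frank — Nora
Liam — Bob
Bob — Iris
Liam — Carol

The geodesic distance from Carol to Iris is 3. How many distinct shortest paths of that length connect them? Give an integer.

The shortest distance is 3. The length-3 paths are: Carol–Liam–Bob–Iris; Carol–Kira–Ines–Iris.
That gives 2 distinct shortest paths.

2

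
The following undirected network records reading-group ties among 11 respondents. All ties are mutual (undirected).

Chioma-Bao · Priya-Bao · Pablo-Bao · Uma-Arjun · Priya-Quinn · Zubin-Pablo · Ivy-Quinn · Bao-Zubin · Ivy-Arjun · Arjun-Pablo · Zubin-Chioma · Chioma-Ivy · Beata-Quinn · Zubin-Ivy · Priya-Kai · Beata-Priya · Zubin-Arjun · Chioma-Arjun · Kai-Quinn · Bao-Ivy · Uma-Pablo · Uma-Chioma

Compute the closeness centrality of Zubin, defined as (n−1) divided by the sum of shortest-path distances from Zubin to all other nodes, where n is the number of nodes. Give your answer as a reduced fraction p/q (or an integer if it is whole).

Distances from Zubin: Arjun:1, Bao:1, Beata:3, Chioma:1, Ivy:1, Kai:3, Pablo:1, Priya:2, Quinn:2, Uma:2. Sum = 17.
n = 11, so closeness = 10/17.

10/17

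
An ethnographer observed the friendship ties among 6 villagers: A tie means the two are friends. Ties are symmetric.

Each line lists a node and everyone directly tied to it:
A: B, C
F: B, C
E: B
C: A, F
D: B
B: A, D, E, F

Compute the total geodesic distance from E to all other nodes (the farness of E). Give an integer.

10

Distances from E: A:2, B:1, C:3, D:2, F:2.
Sum = 2 + 1 + 3 + 2 + 2 = 10.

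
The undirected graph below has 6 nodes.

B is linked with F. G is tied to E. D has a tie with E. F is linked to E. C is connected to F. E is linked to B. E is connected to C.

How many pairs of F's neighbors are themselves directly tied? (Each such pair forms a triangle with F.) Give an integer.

F's neighbors: B, C, and E.
Neighbor pairs that are themselves tied: F–B–E; F–C–E. Each forms one triangle with F, for 2 in total.

2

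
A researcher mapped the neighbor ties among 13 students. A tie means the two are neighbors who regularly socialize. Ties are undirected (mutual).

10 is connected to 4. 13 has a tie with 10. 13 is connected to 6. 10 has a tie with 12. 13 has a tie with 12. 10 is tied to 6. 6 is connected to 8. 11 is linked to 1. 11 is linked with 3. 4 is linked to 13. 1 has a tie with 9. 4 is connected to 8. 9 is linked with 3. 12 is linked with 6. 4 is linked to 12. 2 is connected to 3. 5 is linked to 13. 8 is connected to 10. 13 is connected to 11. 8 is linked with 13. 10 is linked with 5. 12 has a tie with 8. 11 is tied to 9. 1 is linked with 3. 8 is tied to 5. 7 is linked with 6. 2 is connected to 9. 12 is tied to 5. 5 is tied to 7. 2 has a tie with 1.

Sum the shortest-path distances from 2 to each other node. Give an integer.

37

Distances from 2: 1:1, 3:1, 4:4, 5:4, 6:4, 7:5, 8:4, 9:1, 10:4, 11:2, 12:4, 13:3.
Sum = 1 + 1 + 4 + 4 + 4 + 5 + 4 + 1 + 4 + 2 + 4 + 3 = 37.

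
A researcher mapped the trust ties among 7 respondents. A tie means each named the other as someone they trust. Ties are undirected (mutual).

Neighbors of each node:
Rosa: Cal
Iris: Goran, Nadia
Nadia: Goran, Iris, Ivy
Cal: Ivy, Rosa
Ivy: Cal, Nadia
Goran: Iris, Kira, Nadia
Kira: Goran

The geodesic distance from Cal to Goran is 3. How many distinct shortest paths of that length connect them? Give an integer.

The shortest distance is 3, and the only length-3 path is Cal–Ivy–Nadia–Goran. So there is exactly 1 shortest path.

1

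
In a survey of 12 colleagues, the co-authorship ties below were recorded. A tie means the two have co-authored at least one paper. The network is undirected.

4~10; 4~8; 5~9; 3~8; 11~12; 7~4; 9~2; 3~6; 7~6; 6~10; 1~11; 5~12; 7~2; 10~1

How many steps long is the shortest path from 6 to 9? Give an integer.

3

One shortest route is 6 – 7 – 2 – 9, which uses 3 edges, and at distance 2 from 6 we only reach {1, 2, 4, 8}, which does not include 9. So d(6,9) = 3.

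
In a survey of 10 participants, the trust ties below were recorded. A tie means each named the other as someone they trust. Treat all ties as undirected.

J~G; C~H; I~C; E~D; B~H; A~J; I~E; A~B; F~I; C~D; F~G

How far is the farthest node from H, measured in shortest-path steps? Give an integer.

Distances from H: A:2, B:1, C:1, D:2, E:3, F:3, G:4, I:2, J:3.
The largest is 4 (to G), so the eccentricity of H is 4.

4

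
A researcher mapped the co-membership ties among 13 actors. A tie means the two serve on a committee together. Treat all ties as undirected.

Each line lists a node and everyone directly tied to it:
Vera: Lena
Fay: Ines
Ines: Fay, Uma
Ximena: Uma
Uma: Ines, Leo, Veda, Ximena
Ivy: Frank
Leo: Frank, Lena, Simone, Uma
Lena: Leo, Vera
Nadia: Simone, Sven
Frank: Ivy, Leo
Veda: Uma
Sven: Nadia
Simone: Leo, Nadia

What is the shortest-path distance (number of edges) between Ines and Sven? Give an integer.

5

One shortest route is Ines – Uma – Leo – Simone – Nadia – Sven, which uses 5 edges, and at distance 4 from Ines we only reach {Ivy, Nadia, Vera}, which does not include Sven. So d(Ines,Sven) = 5.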